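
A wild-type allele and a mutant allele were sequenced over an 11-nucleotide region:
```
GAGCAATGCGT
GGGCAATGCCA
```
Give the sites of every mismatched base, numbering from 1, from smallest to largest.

Differences at site 2 (A→G), site 10 (G→C), site 11 (T→A).

2, 10, 11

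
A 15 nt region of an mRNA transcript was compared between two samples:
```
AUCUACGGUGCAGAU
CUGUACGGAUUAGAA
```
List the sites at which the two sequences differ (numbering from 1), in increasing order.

Differences at site 1 (A→C), site 3 (C→G), site 9 (U→A), site 10 (G→U), site 11 (C→U), site 15 (U→A).

1, 3, 9, 10, 11, 15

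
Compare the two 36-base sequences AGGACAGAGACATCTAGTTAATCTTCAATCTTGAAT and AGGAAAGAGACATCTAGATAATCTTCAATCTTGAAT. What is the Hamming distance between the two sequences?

Mismatches (1-based): position 5: C→A; position 18: T→A.

2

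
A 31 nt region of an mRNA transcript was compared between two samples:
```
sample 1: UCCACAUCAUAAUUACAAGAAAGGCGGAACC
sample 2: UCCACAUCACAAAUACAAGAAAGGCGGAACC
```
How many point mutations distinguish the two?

2

Comparing position by position, 2 sites differ: 10 (U/C), 13 (U/A).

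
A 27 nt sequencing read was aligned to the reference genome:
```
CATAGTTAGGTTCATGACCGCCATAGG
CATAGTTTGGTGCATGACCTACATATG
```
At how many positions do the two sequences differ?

Comparing position by position, 5 positions differ: 8 (A/T), 12 (T/G), 20 (G/T), 21 (C/A), 26 (G/T).

5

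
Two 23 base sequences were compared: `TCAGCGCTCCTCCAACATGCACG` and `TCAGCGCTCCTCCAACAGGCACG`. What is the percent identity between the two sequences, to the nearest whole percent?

1 position differs (18), so 22 of 23 match: 22/23 = 95.65%.

96%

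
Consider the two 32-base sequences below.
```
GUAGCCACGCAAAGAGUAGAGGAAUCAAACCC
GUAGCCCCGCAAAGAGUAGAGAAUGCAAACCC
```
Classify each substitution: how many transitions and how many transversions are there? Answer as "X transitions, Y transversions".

1 transition, 3 transversions

Mismatches (1-based):
position 7: A→C (purine→pyrimidine, transversion)
position 22: G→A (purine→purine, transition)
position 24: A→U (purine→pyrimidine, transversion)
position 25: U→G (pyrimidine→purine, transversion)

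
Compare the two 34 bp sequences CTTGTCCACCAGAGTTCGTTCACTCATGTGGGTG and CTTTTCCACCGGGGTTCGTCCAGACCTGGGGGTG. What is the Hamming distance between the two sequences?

Comparing position by position, 8 sites differ: 4 (G/T), 11 (A/G), 13 (A/G), 20 (T/C), 23 (C/G), 24 (T/A), 26 (A/C), 29 (T/G).

8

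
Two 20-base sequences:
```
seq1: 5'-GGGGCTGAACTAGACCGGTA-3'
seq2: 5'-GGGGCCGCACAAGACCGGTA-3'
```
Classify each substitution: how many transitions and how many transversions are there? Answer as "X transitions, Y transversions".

1 transition, 2 transversions

Transitions (purine↔purine or pyrimidine↔pyrimidine): 6 T→C.
Transversions (purine↔pyrimidine): 8 A→C, 11 T→A.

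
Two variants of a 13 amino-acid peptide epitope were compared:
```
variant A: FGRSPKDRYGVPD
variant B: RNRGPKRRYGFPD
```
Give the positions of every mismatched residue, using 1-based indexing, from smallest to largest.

1, 2, 4, 7, 11

Differences at position 1 (F→R), position 2 (G→N), position 4 (S→G), position 7 (D→R), position 11 (V→F).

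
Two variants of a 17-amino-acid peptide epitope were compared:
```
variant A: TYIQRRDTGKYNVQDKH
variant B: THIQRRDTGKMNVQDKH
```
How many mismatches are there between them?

2

The sequences differ at positions 2, 11 (1-based) — 2 in total.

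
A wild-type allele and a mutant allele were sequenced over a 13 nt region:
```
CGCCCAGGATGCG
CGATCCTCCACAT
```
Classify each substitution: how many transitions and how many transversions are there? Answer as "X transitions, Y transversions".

1 transition, 9 transversions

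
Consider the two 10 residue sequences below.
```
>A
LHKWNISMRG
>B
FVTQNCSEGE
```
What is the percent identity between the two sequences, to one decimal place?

8 positions differ (1, 2, 3, 4, 6, 8, 9, 10), so 2 of 10 match: 2/10 = 20%.

20.0%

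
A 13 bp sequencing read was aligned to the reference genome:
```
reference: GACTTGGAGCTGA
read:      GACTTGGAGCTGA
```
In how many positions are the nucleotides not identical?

The two sequences are identical at every position.

0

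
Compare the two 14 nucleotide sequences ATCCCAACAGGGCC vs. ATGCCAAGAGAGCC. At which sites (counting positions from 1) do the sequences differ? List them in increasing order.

3, 8, 11

Scanning 1-based: 3: C/G; 8: C/G; 11: G/A.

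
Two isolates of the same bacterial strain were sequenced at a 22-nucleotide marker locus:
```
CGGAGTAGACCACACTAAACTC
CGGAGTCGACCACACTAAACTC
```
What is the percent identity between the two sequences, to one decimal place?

Mismatch at position 7 (1-based): 1 of 22.
Identical positions: 21/22 = 95.45% → 95.5%.

95.5%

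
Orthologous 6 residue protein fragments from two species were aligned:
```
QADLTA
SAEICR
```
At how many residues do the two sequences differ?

5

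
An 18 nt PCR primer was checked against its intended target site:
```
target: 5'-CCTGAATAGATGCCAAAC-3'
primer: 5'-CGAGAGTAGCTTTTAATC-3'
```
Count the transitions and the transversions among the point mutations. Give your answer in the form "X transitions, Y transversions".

3 transitions, 5 transversions

Transitions (purine↔purine or pyrimidine↔pyrimidine): 6 A→G, 13 C→T, 14 C→T.
Transversions (purine↔pyrimidine): 2 C→G, 3 T→A, 10 A→C, 12 G→T, 17 A→T.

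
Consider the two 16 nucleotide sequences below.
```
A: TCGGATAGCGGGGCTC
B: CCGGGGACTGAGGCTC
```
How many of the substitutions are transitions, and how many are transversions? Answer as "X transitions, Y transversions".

Mismatches (1-based):
position 1: T→C (pyrimidine→pyrimidine, transition)
position 5: A→G (purine→purine, transition)
position 6: T→G (pyrimidine→purine, transversion)
position 8: G→C (purine→pyrimidine, transversion)
position 9: C→T (pyrimidine→pyrimidine, transition)
position 11: G→A (purine→purine, transition)

4 transitions, 2 transversions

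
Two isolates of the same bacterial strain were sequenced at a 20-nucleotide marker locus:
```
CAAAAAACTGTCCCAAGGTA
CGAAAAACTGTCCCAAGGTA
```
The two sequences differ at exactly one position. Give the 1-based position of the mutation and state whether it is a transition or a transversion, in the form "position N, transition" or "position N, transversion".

position 2, transition

The sequences differ only at position 2: A→G (purine→purine), a transition.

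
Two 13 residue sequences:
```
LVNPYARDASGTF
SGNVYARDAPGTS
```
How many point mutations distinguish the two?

5

The sequences differ at positions 1, 2, 4, 10, 13 (1-based) — 5 in total.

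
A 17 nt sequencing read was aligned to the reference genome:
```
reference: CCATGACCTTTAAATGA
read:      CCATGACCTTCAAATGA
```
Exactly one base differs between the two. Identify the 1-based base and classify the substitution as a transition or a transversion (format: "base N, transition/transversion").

base 11, transition

Base 11 changes T→C. T is a pyrimidine and C is a pyrimidine, so this is a transition.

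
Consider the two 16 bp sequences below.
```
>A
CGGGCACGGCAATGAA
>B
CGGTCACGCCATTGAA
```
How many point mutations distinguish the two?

3

Comparing position by position, 3 sites differ: 4 (G/T), 9 (G/C), 12 (A/T).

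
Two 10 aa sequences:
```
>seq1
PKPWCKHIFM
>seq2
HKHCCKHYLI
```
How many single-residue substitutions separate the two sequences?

The sequences differ at residues 1, 3, 4, 8, 9, 10 (1-based) — 6 in total.

6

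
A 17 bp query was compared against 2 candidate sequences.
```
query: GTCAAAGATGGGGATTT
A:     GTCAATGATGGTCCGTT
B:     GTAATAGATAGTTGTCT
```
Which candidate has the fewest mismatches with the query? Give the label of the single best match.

A

Hamming distances to query — A: 5; B: 7.
Smallest is A with 5 mismatches.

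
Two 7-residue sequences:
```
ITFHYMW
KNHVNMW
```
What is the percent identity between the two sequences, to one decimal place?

Mismatches at positions 1, 2, 3, 4, 5 (1-based): 5 of 7.
Identical positions: 2/7 = 28.57% → 28.6%.

28.6%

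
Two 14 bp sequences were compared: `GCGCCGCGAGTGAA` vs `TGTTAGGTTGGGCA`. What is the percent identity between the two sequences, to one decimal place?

28.6%

10 positions differ (1, 2, 3, 4, 5, 7, 8, 9, 11, 13), so 4 of 14 match: 4/14 = 28.57%.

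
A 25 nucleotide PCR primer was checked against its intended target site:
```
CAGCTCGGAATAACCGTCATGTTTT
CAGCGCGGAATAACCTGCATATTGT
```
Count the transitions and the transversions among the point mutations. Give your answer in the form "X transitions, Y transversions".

1 transition, 4 transversions

Transitions (purine↔purine or pyrimidine↔pyrimidine): 21 G→A.
Transversions (purine↔pyrimidine): 5 T→G, 16 G→T, 17 T→G, 24 T→G.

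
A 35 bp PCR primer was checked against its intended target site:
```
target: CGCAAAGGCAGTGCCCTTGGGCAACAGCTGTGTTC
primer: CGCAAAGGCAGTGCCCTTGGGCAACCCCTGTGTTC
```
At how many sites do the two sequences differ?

2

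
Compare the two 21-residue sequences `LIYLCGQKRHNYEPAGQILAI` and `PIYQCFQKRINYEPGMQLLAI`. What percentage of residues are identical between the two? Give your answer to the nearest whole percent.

67%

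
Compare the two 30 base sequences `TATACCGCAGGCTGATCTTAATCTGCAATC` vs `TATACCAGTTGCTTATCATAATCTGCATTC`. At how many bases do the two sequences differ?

Mismatches (1-based): base 7: G→A; base 8: C→G; base 9: A→T; base 10: G→T; base 14: G→T; base 18: T→A; base 28: A→T.

7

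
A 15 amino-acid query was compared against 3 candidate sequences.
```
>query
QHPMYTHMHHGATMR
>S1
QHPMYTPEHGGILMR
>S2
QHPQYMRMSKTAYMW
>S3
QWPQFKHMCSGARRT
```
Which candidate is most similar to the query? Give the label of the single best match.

S1

Hamming distances to query — S1: 5; S2: 8; S3: 9.
Smallest is S1 with 5 mismatches.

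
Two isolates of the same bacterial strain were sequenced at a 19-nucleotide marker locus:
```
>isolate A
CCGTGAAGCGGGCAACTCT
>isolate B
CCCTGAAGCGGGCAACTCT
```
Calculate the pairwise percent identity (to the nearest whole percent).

95%

Mismatch at position 3 (1-based): 1 of 19.
Identical positions: 18/19 = 94.74% → 95%.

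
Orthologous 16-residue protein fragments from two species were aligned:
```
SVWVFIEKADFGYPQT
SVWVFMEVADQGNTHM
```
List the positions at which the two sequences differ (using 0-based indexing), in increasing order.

Differences at position 5 (I→M), position 7 (K→V), position 10 (F→Q), position 12 (Y→N), position 13 (P→T), position 14 (Q→H), position 15 (T→M).

5, 7, 10, 12, 13, 14, 15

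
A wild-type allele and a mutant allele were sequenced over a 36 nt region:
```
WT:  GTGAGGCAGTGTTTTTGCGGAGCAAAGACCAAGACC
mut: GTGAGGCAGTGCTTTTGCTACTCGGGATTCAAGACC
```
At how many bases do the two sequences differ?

Comparing position by position, 11 bases differ: 12 (T/C), 19 (G/T), 20 (G/A), 21 (A/C), 22 (G/T), 24 (A/G), 25 (A/G), 26 (A/G), 27 (G/A), 28 (A/T), 29 (C/T).

11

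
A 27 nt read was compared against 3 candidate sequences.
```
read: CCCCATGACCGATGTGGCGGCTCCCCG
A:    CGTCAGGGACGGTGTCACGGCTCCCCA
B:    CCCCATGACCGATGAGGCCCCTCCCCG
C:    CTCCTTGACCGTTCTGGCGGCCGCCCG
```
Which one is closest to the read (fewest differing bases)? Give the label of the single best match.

A differs at 9 bases; B differs at 3 bases; C differs at 6 bases. The closest is B.

B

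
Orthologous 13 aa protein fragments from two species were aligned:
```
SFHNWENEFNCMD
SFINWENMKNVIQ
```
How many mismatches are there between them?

6

Comparing position by position, 6 residues differ: 3 (H/I), 8 (E/M), 9 (F/K), 11 (C/V), 12 (M/I), 13 (D/Q).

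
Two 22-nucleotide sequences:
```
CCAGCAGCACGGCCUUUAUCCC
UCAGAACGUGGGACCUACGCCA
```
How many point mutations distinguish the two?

12

Comparing position by position, 12 sites differ: 1 (C/U), 5 (C/A), 7 (G/C), 8 (C/G), 9 (A/U), 10 (C/G), 13 (C/A), 15 (U/C), 17 (U/A), 18 (A/C), 19 (U/G), 22 (C/A).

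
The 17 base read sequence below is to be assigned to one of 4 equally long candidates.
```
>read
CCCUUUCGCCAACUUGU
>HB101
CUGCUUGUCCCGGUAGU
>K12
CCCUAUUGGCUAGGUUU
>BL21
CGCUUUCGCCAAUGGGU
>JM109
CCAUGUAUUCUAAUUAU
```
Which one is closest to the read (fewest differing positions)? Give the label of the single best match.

HB101 differs at 9 positions; K12 differs at 7 positions; BL21 differs at 4 positions; JM109 differs at 8 positions. The closest is BL21.

BL21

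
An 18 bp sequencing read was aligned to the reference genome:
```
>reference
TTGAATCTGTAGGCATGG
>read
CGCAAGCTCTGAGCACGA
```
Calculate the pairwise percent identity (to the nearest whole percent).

50%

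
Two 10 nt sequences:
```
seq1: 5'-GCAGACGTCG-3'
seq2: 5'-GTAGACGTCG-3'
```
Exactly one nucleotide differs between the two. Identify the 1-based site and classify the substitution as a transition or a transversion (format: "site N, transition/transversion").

site 2, transition

The sequences differ only at site 2: C→T (pyrimidine→pyrimidine), a transition.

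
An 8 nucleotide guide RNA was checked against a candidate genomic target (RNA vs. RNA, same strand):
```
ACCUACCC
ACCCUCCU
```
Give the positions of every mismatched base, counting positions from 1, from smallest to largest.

4, 5, 8

Differences at position 4 (U→C), position 5 (A→U), position 8 (C→U).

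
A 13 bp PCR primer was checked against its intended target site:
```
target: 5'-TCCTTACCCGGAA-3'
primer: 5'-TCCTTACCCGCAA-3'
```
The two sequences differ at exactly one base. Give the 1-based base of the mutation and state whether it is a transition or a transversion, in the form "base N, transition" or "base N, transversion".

The sequences differ only at base 11: G→C (purine→pyrimidine), a transversion.

base 11, transversion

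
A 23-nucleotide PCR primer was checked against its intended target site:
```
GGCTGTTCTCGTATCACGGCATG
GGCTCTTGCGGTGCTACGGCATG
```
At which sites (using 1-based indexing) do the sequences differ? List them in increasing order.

Differences at site 5 (G→C), site 8 (C→G), site 9 (T→C), site 10 (C→G), site 13 (A→G), site 14 (T→C), site 15 (C→T).

5, 8, 9, 10, 13, 14, 15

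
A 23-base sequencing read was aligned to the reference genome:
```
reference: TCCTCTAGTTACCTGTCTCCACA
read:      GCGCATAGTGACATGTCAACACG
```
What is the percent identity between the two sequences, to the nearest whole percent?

9 positions differ (1, 3, 4, 5, 10, 13, 18, 19, 23), so 14 of 23 match: 14/23 = 60.87%.

61%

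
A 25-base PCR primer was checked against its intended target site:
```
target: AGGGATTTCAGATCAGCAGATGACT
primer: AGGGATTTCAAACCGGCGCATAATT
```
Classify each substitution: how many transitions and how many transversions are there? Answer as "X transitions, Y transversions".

6 transitions, 1 transversion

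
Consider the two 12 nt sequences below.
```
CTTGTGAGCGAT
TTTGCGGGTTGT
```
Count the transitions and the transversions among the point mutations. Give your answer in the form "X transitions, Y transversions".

5 transitions, 1 transversion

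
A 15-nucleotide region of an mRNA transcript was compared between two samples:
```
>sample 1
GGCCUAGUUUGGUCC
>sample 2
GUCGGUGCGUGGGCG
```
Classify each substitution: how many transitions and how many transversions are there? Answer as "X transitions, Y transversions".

1 transition, 7 transversions

Transitions (purine↔purine or pyrimidine↔pyrimidine): 8 U→C.
Transversions (purine↔pyrimidine): 2 G→U, 4 C→G, 5 U→G, 6 A→U, 9 U→G, 13 U→G, 15 C→G.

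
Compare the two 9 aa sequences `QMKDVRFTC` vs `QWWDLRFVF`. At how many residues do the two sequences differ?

5

The sequences differ at residues 2, 3, 5, 8, 9 (1-based) — 5 in total.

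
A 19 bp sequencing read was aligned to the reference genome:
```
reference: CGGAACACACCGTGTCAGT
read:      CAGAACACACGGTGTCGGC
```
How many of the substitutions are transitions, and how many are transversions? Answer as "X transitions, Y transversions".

3 transitions, 1 transversion

Mismatches (1-based):
site 2: G→A (purine→purine, transition)
site 11: C→G (pyrimidine→purine, transversion)
site 17: A→G (purine→purine, transition)
site 19: T→C (pyrimidine→pyrimidine, transition)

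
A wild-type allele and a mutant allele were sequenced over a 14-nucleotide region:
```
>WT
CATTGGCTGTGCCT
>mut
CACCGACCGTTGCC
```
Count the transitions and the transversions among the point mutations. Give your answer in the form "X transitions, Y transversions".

5 transitions, 2 transversions

Transitions (purine↔purine or pyrimidine↔pyrimidine): 3 T→C, 4 T→C, 6 G→A, 8 T→C, 14 T→C.
Transversions (purine↔pyrimidine): 11 G→T, 12 C→G.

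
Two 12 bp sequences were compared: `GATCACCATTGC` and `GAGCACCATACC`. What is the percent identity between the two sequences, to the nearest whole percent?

75%

Mismatches at positions 3, 10, 11 (1-based): 3 of 12.
Identical positions: 9/12 = 75% → 75%.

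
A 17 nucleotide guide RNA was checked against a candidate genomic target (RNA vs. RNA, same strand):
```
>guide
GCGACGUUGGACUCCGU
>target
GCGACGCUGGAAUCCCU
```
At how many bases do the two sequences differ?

3

Comparing position by position, 3 bases differ: 7 (U/C), 12 (C/A), 16 (G/C).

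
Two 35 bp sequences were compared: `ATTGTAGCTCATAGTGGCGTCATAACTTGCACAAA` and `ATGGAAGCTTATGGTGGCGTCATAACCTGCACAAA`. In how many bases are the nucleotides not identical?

5

Mismatches (1-based): base 3: T→G; base 5: T→A; base 10: C→T; base 13: A→G; base 27: T→C.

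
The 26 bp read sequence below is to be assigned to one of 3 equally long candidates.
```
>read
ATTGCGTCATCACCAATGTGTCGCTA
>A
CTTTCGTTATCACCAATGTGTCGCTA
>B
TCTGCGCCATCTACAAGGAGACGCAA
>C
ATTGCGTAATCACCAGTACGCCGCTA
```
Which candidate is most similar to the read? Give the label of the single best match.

A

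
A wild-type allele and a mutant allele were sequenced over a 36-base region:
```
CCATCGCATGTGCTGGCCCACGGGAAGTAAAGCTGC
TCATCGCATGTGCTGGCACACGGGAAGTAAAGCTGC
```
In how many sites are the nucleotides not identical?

2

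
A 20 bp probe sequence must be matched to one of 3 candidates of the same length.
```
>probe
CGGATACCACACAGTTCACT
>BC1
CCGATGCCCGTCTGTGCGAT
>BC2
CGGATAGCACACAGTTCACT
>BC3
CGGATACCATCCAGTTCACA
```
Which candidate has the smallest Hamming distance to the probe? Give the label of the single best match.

BC2

BC1 differs at 9 bases; BC2 differs at 1 base; BC3 differs at 3 bases. The closest is BC2.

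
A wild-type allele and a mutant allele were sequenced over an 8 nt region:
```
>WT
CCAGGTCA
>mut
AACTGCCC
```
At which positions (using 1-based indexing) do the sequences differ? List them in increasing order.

1, 2, 3, 4, 6, 8

Differences at position 1 (C→A), position 2 (C→A), position 3 (A→C), position 4 (G→T), position 6 (T→C), position 8 (A→C).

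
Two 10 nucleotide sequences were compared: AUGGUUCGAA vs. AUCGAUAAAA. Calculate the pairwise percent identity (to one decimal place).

60.0%

4 positions differ (3, 5, 7, 8), so 6 of 10 match: 6/10 = 60%.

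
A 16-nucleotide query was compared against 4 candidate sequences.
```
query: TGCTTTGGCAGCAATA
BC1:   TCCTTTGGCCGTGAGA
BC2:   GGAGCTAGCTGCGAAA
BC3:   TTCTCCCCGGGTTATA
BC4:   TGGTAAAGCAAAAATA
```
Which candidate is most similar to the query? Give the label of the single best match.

BC1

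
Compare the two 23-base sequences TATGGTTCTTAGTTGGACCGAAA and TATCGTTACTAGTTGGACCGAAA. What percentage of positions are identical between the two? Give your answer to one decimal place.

87.0%

Mismatches at positions 4, 8, 9 (1-based): 3 of 23.
Identical positions: 20/23 = 86.96% → 87.0%.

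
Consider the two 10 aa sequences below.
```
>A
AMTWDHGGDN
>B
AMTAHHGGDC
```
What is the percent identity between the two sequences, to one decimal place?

70.0%

Mismatches at positions 4, 5, 10 (1-based): 3 of 10.
Identical positions: 7/10 = 70% → 70.0%.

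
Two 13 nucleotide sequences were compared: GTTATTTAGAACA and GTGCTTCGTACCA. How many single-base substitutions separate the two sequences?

Mismatches (1-based): position 3: T→G; position 4: A→C; position 7: T→C; position 8: A→G; position 9: G→T; position 11: A→C.

6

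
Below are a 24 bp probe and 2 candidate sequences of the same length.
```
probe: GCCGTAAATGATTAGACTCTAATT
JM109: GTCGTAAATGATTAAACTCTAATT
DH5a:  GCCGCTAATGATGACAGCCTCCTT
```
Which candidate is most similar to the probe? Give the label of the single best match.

JM109 differs at 2 positions; DH5a differs at 8 positions. The closest is JM109.

JM109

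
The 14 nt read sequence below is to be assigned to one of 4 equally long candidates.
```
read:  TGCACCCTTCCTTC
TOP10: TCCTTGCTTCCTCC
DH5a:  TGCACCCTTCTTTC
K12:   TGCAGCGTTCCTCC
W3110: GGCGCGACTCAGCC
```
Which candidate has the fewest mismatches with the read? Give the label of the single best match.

TOP10 differs at 5 sites; DH5a differs at 1 site; K12 differs at 3 sites; W3110 differs at 8 sites. The closest is DH5a.

DH5a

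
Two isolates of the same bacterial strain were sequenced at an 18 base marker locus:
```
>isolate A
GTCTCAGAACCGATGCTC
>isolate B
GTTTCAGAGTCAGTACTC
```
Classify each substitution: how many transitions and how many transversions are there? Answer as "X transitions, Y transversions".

Mismatches (1-based):
site 3: C→T (pyrimidine→pyrimidine, transition)
site 9: A→G (purine→purine, transition)
site 10: C→T (pyrimidine→pyrimidine, transition)
site 12: G→A (purine→purine, transition)
site 13: A→G (purine→purine, transition)
site 15: G→A (purine→purine, transition)

6 transitions, 0 transversions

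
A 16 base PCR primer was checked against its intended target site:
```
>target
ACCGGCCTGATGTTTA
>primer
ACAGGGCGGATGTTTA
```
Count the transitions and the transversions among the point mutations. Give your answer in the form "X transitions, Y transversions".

Transitions (purine↔purine or pyrimidine↔pyrimidine): none.
Transversions (purine↔pyrimidine): 3 C→A, 6 C→G, 8 T→G.

0 transitions, 3 transversions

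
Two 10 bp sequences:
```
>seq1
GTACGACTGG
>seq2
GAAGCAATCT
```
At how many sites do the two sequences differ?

The sequences differ at sites 2, 4, 5, 7, 9, 10 (1-based) — 6 in total.

6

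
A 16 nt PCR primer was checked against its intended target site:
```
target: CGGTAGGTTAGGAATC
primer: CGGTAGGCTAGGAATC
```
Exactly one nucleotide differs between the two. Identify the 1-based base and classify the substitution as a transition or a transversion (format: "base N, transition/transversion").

The sequences differ only at base 8: T→C (pyrimidine→pyrimidine), a transition.

base 8, transition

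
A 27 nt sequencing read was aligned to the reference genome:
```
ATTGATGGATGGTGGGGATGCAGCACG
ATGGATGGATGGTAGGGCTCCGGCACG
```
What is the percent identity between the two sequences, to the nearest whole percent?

81%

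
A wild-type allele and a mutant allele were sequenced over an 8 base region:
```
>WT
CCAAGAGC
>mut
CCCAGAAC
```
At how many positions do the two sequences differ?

The sequences differ at positions 3, 7 (1-based) — 2 in total.

2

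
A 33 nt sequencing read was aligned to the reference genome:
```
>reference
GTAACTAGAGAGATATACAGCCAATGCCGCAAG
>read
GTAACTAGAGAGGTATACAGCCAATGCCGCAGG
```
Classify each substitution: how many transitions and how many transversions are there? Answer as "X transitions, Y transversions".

2 transitions, 0 transversions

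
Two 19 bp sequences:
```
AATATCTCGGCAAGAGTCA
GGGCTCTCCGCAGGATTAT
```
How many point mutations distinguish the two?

The sequences differ at positions 1, 2, 3, 4, 9, 13, 16, 18, 19 (1-based) — 9 in total.

9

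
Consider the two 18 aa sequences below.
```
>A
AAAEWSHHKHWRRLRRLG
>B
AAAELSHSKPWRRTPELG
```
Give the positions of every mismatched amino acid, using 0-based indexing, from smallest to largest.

Differences at position 4 (W→L), position 7 (H→S), position 9 (H→P), position 13 (L→T), position 14 (R→P), position 15 (R→E).

4, 7, 9, 13, 14, 15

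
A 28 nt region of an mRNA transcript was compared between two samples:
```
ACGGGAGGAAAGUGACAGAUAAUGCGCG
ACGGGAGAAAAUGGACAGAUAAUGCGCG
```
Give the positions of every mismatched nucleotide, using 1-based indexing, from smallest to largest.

Scanning 1-based: 8: G/A; 12: G/U; 13: U/G.

8, 12, 13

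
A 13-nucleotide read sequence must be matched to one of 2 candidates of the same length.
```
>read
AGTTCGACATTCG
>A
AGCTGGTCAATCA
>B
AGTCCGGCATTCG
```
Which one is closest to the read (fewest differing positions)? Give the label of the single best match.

A differs at 5 positions; B differs at 2 positions. The closest is B.

B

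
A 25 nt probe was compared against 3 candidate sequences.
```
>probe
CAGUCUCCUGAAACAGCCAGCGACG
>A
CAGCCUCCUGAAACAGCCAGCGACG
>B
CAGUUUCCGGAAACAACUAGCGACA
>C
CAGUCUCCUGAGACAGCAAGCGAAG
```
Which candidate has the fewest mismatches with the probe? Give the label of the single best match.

A differs at 1 base; B differs at 5 bases; C differs at 3 bases. The closest is A.

A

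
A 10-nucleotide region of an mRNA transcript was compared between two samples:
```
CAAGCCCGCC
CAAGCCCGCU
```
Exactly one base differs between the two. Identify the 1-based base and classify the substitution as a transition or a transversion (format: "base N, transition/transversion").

The sequences differ only at base 10: C→U (pyrimidine→pyrimidine), a transition.

base 10, transition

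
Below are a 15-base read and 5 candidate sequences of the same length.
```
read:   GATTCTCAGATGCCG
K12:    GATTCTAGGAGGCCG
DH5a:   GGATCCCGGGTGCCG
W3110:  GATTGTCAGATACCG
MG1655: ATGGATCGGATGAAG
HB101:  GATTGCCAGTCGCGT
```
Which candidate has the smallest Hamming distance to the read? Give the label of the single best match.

K12 differs at 3 positions; DH5a differs at 5 positions; W3110 differs at 2 positions; MG1655 differs at 8 positions; HB101 differs at 6 positions. The closest is W3110.

W3110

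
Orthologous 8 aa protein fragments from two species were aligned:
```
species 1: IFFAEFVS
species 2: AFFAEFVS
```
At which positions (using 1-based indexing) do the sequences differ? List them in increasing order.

1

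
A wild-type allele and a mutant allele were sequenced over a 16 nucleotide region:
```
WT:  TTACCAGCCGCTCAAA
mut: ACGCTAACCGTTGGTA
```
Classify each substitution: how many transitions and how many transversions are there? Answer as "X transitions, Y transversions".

Transitions (purine↔purine or pyrimidine↔pyrimidine): 2 T→C, 3 A→G, 5 C→T, 7 G→A, 11 C→T, 14 A→G.
Transversions (purine↔pyrimidine): 1 T→A, 13 C→G, 15 A→T.

6 transitions, 3 transversions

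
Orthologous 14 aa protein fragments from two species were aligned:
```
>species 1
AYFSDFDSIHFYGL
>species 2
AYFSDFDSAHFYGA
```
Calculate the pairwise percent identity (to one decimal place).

85.7%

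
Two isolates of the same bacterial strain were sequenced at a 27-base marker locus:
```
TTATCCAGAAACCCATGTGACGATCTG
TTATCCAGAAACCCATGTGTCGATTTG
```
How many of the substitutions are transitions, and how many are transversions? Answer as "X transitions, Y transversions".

1 transition, 1 transversion

Transitions (purine↔purine or pyrimidine↔pyrimidine): 25 C→T.
Transversions (purine↔pyrimidine): 20 A→T.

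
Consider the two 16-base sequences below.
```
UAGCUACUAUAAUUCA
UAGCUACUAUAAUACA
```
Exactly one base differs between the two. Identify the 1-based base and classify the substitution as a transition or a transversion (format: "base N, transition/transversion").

The sequences differ only at base 14: U→A (pyrimidine→purine), a transversion.

base 14, transversion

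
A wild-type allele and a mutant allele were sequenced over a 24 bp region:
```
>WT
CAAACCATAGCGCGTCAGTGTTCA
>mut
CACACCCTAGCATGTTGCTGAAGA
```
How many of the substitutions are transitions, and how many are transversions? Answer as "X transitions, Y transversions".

Transitions (purine↔purine or pyrimidine↔pyrimidine): 12 G→A, 13 C→T, 16 C→T, 17 A→G.
Transversions (purine↔pyrimidine): 3 A→C, 7 A→C, 18 G→C, 21 T→A, 22 T→A, 23 C→G.

4 transitions, 6 transversions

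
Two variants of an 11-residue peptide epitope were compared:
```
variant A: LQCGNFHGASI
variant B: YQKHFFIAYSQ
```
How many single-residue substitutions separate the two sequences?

Comparing position by position, 8 positions differ: 1 (L/Y), 3 (C/K), 4 (G/H), 5 (N/F), 7 (H/I), 8 (G/A), 9 (A/Y), 11 (I/Q).

8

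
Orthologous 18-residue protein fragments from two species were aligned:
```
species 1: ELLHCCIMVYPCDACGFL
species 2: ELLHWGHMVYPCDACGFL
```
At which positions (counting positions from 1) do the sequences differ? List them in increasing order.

Differences at position 5 (C→W), position 6 (C→G), position 7 (I→H).

5, 6, 7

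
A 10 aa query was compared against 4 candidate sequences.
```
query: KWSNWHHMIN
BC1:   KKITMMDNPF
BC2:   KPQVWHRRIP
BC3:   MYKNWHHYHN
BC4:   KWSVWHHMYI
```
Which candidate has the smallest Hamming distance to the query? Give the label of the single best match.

Hamming distances to query — BC1: 9; BC2: 6; BC3: 5; BC4: 3.
Smallest is BC4 with 3 mismatches.

BC4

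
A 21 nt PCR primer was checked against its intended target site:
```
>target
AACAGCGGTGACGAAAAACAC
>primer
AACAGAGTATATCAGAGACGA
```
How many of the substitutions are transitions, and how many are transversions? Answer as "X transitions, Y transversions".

4 transitions, 6 transversions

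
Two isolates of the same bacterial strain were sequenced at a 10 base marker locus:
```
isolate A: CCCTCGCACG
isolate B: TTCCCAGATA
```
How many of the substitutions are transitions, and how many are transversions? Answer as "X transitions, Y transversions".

6 transitions, 1 transversion

Transitions (purine↔purine or pyrimidine↔pyrimidine): 1 C→T, 2 C→T, 4 T→C, 6 G→A, 9 C→T, 10 G→A.
Transversions (purine↔pyrimidine): 7 C→G.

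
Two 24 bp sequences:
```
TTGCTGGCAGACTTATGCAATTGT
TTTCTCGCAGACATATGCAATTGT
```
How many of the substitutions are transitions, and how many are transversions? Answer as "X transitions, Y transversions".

Transitions (purine↔purine or pyrimidine↔pyrimidine): none.
Transversions (purine↔pyrimidine): 3 G→T, 6 G→C, 13 T→A.

0 transitions, 3 transversions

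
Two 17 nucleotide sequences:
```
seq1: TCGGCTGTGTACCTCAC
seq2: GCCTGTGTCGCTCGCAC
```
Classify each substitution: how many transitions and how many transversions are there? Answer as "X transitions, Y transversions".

1 transition, 8 transversions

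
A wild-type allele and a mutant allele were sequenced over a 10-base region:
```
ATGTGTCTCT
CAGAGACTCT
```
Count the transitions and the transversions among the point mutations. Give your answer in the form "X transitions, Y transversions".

Transitions (purine↔purine or pyrimidine↔pyrimidine): none.
Transversions (purine↔pyrimidine): 1 A→C, 2 T→A, 4 T→A, 6 T→A.

0 transitions, 4 transversions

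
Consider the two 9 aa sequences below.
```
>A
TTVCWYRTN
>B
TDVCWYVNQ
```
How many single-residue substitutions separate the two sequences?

4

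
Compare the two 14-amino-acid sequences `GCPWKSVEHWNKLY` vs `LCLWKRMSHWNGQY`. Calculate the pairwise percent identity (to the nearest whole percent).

Mismatches at positions 1, 3, 6, 7, 8, 12, 13 (1-based): 7 of 14.
Identical positions: 7/14 = 50% → 50%.

50%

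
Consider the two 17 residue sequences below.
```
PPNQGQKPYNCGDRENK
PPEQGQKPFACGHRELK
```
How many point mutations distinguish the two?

Comparing position by position, 5 residues differ: 3 (N/E), 9 (Y/F), 10 (N/A), 13 (D/H), 16 (N/L).

5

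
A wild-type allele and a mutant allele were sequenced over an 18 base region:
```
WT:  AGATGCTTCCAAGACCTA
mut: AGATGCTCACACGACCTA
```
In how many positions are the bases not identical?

3

Comparing position by position, 3 positions differ: 8 (T/C), 9 (C/A), 12 (A/C).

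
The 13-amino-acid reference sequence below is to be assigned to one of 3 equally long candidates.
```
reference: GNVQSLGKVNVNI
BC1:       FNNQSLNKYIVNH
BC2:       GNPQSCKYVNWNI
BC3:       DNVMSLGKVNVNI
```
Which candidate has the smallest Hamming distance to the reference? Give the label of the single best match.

BC3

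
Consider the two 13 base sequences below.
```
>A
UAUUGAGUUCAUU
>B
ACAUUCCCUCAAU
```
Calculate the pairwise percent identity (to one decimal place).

8 positions differ (1, 2, 3, 5, 6, 7, 8, 12), so 5 of 13 match: 5/13 = 38.46%.

38.5%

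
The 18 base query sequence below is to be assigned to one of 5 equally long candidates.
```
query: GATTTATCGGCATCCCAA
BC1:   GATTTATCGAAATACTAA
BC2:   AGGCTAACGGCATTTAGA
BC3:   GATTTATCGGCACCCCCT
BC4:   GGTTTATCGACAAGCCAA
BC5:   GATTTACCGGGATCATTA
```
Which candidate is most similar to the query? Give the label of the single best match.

BC3

Hamming distances to query — BC1: 4; BC2: 9; BC3: 3; BC4: 4; BC5: 5.
Smallest is BC3 with 3 mismatches.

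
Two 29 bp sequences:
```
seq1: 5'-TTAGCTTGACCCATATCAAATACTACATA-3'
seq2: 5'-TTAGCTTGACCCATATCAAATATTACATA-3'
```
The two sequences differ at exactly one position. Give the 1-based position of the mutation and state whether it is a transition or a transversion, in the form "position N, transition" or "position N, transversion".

position 23, transition

The sequences differ only at position 23: C→T (pyrimidine→pyrimidine), a transition.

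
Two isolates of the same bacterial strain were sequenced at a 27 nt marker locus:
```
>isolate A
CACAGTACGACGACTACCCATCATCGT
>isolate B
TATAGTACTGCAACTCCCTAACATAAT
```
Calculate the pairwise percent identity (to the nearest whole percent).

63%

Mismatches at positions 1, 3, 9, 10, 12, 16, 19, 21, 25, 26 (1-based): 10 of 27.
Identical positions: 17/27 = 62.96% → 63%.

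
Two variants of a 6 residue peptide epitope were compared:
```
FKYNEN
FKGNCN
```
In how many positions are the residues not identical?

Mismatches (1-based): position 3: Y→G; position 5: E→C.

2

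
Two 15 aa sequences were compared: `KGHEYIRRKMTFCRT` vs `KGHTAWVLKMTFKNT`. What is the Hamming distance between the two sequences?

Mismatches (1-based): residue 4: E→T; residue 5: Y→A; residue 6: I→W; residue 7: R→V; residue 8: R→L; residue 13: C→K; residue 14: R→N.

7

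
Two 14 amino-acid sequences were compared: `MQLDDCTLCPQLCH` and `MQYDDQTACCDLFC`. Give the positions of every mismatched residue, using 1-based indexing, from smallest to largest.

3, 6, 8, 10, 11, 13, 14

Differences at position 3 (L→Y), position 6 (C→Q), position 8 (L→A), position 10 (P→C), position 11 (Q→D), position 13 (C→F), position 14 (H→C).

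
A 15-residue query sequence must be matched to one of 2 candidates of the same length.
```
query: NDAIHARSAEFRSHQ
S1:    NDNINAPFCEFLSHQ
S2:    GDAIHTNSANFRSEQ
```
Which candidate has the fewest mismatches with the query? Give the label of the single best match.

Hamming distances to query — S1: 6; S2: 5.
Smallest is S2 with 5 mismatches.

S2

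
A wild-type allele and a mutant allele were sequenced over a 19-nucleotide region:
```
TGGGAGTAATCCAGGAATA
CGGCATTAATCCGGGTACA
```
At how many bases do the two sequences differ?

The sequences differ at bases 1, 4, 6, 13, 16, 18 (1-based) — 6 in total.

6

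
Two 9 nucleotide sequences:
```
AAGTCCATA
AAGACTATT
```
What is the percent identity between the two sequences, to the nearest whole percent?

Mismatches at positions 4, 6, 9 (1-based): 3 of 9.
Identical positions: 6/9 = 66.67% → 67%.

67%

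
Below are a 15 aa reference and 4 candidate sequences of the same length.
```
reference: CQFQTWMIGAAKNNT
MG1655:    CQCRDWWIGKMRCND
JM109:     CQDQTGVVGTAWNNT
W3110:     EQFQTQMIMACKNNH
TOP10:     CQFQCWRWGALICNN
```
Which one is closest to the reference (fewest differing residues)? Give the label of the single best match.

MG1655 differs at 9 residues; JM109 differs at 6 residues; W3110 differs at 5 residues; TOP10 differs at 7 residues. The closest is W3110.

W3110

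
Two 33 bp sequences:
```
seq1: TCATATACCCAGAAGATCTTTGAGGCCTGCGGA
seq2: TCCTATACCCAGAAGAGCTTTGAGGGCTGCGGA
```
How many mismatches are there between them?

Mismatches (1-based): position 3: A→C; position 17: T→G; position 26: C→G.

3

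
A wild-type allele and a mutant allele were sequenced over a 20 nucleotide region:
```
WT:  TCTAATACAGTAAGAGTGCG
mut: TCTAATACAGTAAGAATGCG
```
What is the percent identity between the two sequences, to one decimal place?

95.0%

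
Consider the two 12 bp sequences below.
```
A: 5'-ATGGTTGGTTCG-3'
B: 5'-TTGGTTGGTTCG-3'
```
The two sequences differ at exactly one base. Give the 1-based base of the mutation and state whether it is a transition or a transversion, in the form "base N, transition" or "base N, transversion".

Base 1 changes A→T. A is a purine and T is a pyrimidine, so this is a transversion.

base 1, transversion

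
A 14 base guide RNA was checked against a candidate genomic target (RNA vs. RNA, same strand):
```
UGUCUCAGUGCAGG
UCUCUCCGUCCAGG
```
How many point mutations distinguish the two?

3

The sequences differ at sites 2, 7, 10 (1-based) — 3 in total.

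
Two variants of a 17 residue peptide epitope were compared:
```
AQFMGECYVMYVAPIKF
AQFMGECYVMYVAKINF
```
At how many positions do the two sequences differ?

Comparing position by position, 2 positions differ: 14 (P/K), 16 (K/N).

2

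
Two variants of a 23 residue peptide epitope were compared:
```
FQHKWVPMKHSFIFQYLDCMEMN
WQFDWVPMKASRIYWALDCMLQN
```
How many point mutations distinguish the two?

Comparing position by position, 10 positions differ: 1 (F/W), 3 (H/F), 4 (K/D), 10 (H/A), 12 (F/R), 14 (F/Y), 15 (Q/W), 16 (Y/A), 21 (E/L), 22 (M/Q).

10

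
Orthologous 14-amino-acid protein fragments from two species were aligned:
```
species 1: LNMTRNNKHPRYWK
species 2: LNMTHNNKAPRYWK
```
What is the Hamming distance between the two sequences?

2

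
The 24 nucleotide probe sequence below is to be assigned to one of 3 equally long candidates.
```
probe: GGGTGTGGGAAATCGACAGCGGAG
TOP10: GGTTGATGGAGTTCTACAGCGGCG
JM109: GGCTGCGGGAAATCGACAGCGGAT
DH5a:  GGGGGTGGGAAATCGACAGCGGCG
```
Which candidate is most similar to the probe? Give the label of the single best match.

Hamming distances to probe — TOP10: 7; JM109: 3; DH5a: 2.
Smallest is DH5a with 2 mismatches.

DH5a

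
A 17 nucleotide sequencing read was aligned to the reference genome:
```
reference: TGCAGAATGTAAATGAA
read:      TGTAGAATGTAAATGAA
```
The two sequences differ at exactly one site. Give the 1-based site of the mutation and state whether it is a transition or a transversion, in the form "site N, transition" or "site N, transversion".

site 3, transition

Site 3 changes C→T. C is a pyrimidine and T is a pyrimidine, so this is a transition.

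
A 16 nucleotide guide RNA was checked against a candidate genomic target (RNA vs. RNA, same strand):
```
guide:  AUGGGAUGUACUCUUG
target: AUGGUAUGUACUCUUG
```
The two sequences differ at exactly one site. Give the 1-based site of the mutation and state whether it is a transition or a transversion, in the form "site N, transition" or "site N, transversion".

Site 5 changes G→U. G is a purine and U is a pyrimidine, so this is a transversion.

site 5, transversion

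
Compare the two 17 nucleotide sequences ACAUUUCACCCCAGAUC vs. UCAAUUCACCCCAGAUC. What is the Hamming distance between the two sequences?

2

Comparing position by position, 2 positions differ: 1 (A/U), 4 (U/A).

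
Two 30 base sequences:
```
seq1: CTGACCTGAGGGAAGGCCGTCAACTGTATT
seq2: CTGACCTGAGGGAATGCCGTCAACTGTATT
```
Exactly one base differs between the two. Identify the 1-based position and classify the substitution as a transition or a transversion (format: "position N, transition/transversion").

position 15, transversion

The sequences differ only at position 15: G→T (purine→pyrimidine), a transversion.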